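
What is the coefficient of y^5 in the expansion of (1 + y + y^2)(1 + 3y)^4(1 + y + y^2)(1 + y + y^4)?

(1 + y + y^2) has coefficients 1,1,1 for degrees 0…2.
(1 + 3y)^4 has coefficients 1,12,54,108,81,0 for degrees 0…5.
Multiplying by (1 + y + y^2) gives running coefficients 1,13,67,174,243,189 for degrees 0…5.
Finally multiplying by (1 + y + y^4), the product of all factors after the first has coefficients 1,14,80,241,418,445 for degrees 0…5.
[y^5] = 1·445 + 1·418 + 1·241 = 1104.

1104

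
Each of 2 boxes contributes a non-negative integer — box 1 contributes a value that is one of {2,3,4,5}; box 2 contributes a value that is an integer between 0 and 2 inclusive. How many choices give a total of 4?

The generating function for the choices is (x^2 + x^3 + x^4 + x^5)·(1 + x + x^2); the count is [x^4].
(x^2 + x^3 + x^4 + x^5) has coefficients 0,0,1,1,1 for degrees 0…4.
(1 + x + x^2) has coefficients 1,1,1,0,0 for degrees 0…4.
[x^4] = 1·1 + 1·1 + 1·1 = 3.

3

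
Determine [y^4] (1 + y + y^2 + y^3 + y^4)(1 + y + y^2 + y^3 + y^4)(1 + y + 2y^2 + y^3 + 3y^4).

(1 + y + y^2 + y^3 + y^4) has coefficients 1,1,1,1,1 for degrees 0…4.
(1 + y + y^2 + y^3 + y^4) has coefficients 1,1,1,1,1 for degrees 0…4.
Finally multiplying by (1 + y + 2y^2 + y^3 + 3y^4), the product of all factors after the first has coefficients 1,2,4,5,8 for degrees 0…4.
[y^4] = 1·8 + 1·5 + 1·4 + 1·2 + 1·1 = 20.

20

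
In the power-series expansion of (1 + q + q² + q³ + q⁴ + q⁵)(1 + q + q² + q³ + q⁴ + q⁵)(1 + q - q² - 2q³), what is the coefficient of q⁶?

-2

(1 + q + q² + q³ + q⁴ + q⁵) has coefficients 1,1,1,1,1,1 for degrees 0…5.
(1 + q + q² + q³ + q⁴ + q⁵) has coefficients 1,1,1,1,1,1,0 for degrees 0…6.
Finally multiplying by (1 + q - q² - 2q³), the product of all factors after the first has coefficients 1,2,1,-1,-1,-1,-2 for degrees 0…6.
[q⁶] = 1·(-2) + 1·(-1) + 1·(-1) + 1·(-1) + 1·1 + 1·2 = -2.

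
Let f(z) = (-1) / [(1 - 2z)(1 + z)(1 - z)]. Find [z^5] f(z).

-42

Partial fractions give a closed form: a_n = (-4/3)·2^n + (-1/6)·(-1)^n + (1/2)·1^n.
At n = 5: a_5 = -42.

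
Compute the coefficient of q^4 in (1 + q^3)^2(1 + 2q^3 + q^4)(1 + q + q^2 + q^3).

(1 + q^3)^2 has coefficients 1,0,0,2,0 for degrees 0…4.
(1 + 2q^3 + q^4) has coefficients 1,0,0,2,1 for degrees 0…4.
Finally multiplying by (1 + q + q^2 + q^3), the product of all factors after the first has coefficients 1,1,1,3,3 for degrees 0…4.
[q^4] = 1·3 + 2·1 = 5.

5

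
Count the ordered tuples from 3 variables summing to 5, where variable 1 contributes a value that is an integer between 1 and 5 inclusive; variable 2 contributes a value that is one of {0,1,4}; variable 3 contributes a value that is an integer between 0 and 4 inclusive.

The generating function for the choices is (x + x² + x³ + x⁴ + x⁵)·(1 + x + x⁴)·(1 + x + x² + x³ + x⁴); the count is [x⁵].
(x + x² + x³ + x⁴ + x⁵) has coefficients 0,1,1,1,1,1 for degrees 0…5.
(1 + x + x⁴) has coefficients 1,1,0,0,1,0 for degrees 0…5.
Finally multiplying by (1 + x + x² + x³ + x⁴), the product of all factors after the first has coefficients 1,2,2,2,3,2 for degrees 0…5.
[x⁵] = 1·3 + 1·2 + 1·2 + 1·2 + 1·1 = 10.

10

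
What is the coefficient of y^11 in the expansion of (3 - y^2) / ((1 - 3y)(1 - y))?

767636

The denominator gives the recurrence a_n = 4a_(n−1) − 3a_(n−2) for n ≥ 3; the numerator fixes a_0 = 3, a_1 = 12, a_2 = 38.
Iterating: 3, 12, 38, 116, 350, 1052, 3158, 9476, 28430, 85292, 255878, 767636, so a_11 = 767636.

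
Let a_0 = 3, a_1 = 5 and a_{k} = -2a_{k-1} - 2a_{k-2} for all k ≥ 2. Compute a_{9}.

80

The ordinary generating function has denominator 1 + 2t + 2t^2.
Iterating the recurrence: a_0,…,a_{9} = 3, 5, -16, 22, -12, -20, 64, -88, 48, 80.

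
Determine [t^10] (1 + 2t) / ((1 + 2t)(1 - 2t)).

1024

Partial fractions give a closed form: a_n = (1)·2^n.
At n = 10: a_10 = 1024.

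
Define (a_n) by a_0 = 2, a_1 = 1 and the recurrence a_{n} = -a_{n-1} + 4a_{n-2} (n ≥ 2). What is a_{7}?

-339

The ordinary generating function has denominator 1 + q - 4q^2.
Iterating the recurrence: a_0,…,a_{7} = 2, 1, 7, -3, 31, -43, 167, -339.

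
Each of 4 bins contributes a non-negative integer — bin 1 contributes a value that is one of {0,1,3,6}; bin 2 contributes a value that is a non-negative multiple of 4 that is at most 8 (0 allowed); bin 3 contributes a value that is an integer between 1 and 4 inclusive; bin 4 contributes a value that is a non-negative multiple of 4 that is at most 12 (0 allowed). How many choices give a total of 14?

11

The generating function for the choices is (1 + y + y³ + y⁶)·(1 + y⁴ + y⁸)·(y + y² + y³ + y⁴)·(1 + y⁴ + y⁸ + y¹²); the count is [y¹⁴].
(1 + y + y³ + y⁶) has coefficients 1,1,0,1,0,0,1 for degrees 0…6.
(1 + y⁴ + y⁸) has coefficients 1,0,0,0,1,0,0,0,1,0,0,0,0,0,0 for degrees 0…14.
Multiplying by (y + y² + y³ + y⁴) gives running coefficients 0,1,1,1,1,1,1,1,1,1,1,1,1,0,0 for degrees 0…14.
Finally multiplying by (1 + y⁴ + y⁸ + y¹²), the product of all factors after the first has coefficients 0,1,1,1,1,2,2,2,2,3,3,3,3,3,3 for degrees 0…14.
[y¹⁴] = 1·3 + 1·3 + 1·3 + 1·2 = 11.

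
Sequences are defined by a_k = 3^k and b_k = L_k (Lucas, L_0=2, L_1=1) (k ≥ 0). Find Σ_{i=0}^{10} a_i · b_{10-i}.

This is [x^10] in the product of the two ordinary generating functions.
Σ = 1·123 + 3·76 + 9·47 + 27·29 + 81·18 + 243·11 + 729·7 + 2187·4 + 6561·3 + 19683·1 + 59049·2 = 177003.

177003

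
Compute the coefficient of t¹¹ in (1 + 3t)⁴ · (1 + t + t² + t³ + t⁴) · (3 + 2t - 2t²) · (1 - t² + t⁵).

(1 + 3t)⁴ has coefficients 1,12,54,108,81 for degrees 0…4.
(1 + t + t² + t³ + t⁴) has coefficients 1,1,1,1,1,0,0,0,0,0,0,0 for degrees 0…11.
Multiplying by (3 + 2t - 2t²) gives running coefficients 3,5,3,3,3,0,-2,0,0,0,0,0 for degrees 0…11.
Finally multiplying by (1 - t² + t⁵), the product of all factors after the first has coefficients 3,5,0,-2,0,0,0,3,5,3,0,-2 for degrees 0…11.
[t¹¹] = 1·(-2) + 12·0 + 54·3 + 108·5 + 81·3 = 943.

943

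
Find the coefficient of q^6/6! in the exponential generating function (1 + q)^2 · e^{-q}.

The EGF product rule gives c_6 = Σ_{k_1+k_2=6} C(6; k_1,k_2) · ∏ g_i(k_i), where (1+q)^2 gives the falling factorial (2)_k; e^{-q} gives (-1)^k.
g_1(k) for k = 0…6: 1, 2, 2, 0, 0, 0, 0.
g_2(k) for k = 0…6: 1, -1, 1, -1, 1, -1, 1.
c_6 = Σ_k C(6,k)·g_1(k)·g_2(6−k) = 1·1·1 + 6·2·(-1) + 15·2·1 = 1 − 12 + 30 = 19.

19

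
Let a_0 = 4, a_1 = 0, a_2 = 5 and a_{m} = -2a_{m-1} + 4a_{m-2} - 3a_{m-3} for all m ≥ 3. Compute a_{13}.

The ordinary generating function has denominator 1 + 2x - 4x^2 + 3x^3.
Iterating the recurrence: a_0,…,a_{13} = 4, 0, 5, -22, 64, -231, 784, -2684, 9197, -31482, 107804, -369127, 1263916, -4327752.

-4327752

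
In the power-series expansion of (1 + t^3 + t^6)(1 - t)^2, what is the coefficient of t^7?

(1 + t^3 + t^6) has coefficients 1,0,0,1,0,0,1 for degrees 0…6.
(1 - t)^2 has coefficients 1,-2,1,0,0,0,0,0 for degrees 0…7.
[t^7] = 1·0 + 1·0 + 1·(-2) = -2.

-2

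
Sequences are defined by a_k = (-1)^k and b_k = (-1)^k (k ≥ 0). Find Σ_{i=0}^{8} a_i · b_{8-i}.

9

This is [x^8] in the product of the two ordinary generating functions.
Σ = 1·1 − 1·(-1) + 1·1 − 1·(-1) + 1·1 − 1·(-1) + 1·1 − 1·(-1) + 1·1 = 9.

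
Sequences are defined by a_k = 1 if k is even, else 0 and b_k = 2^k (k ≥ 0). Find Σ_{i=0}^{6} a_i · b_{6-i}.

85

Write out a_i and b_{6-i} for i = 0,…,6 and sum the products.
Σ = 1·64 + 0·32 + 1·16 + 0·8 + 1·4 + 0·2 + 1·1 = 85.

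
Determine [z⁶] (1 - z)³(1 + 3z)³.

-27

(1 - z)³ has coefficients 1,-3,3,-1 for degrees 0…3.
(1 + 3z)³ has coefficients 1,9,27,27,0,0,0 for degrees 0…6.
[z⁶] = 1·0 − 3·0 + 3·0 − 1·27 = -27.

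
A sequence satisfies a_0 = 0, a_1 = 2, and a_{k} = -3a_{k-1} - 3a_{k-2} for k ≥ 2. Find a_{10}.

The ordinary generating function has denominator 1 + 3q + 3q^2.
Iterating the recurrence: a_0,…,a_{10} = 0, 2, -6, 12, -18, 18, 0, -54, 162, -324, 486.

486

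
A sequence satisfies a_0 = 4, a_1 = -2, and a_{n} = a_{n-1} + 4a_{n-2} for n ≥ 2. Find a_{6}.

334

The ordinary generating function has denominator 1 - t - 4t^2.
Iterating the recurrence: a_0,…,a_{6} = 4, -2, 14, 6, 62, 86, 334.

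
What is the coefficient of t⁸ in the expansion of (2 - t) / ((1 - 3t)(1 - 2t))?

32037

Partial fractions give a closed form: a_n = (5)·3^n + (-3)·2^n.
At n = 8: a_8 = 32037.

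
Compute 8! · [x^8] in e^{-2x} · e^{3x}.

1

The EGF product rule gives c_8 = Σ_{k_1+k_2=8} C(8; k_1,k_2) · ∏ g_i(k_i), where e^{-2x} gives (-2)^k; e^{3x} gives (3)^k.
g_1(k) for k = 0…8: 1, -2, 4, -8, 16, -32, 64, -128, 256.
g_2(k) for k = 0…8: 1, 3, 9, 27, 81, 243, 729, 2187, 6561.
c_8 = Σ_k C(8,k)·g_1(k)·g_2(8−k) = 1·1·6561 + 8·(-2)·2187 + 28·4·729 + 56·(-8)·243 + 70·16·81 + 56·(-32)·27 + 28·64·9 + 8·(-128)·3 + 1·256·1 = 6561 − 34992 + 81648 − 108864 + 90720 − 48384 + 16128 − 3072 + 256 = 1.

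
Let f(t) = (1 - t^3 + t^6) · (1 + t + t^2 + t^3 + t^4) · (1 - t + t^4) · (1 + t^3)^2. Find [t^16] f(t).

2

(1 - t^3 + t^6) has coefficients 1,0,0,-1,0,0,1 for degrees 0…6.
(1 + t + t^2 + t^3 + t^4) has coefficients 1,1,1,1,1,0,0,0,0,0,0,0,0,0,0,0,0 for degrees 0…16.
Multiplying by (1 - t + t^4) gives running coefficients 1,0,0,0,1,0,1,1,1,0,0,0,0,0,0,0,0 for degrees 0…16.
Finally multiplying by (1 + t^3)^2, the product of all factors after the first has coefficients 1,0,0,2,1,0,2,3,1,2,3,2,1,1,1,0,0 for degrees 0…16.
[t^16] = 1·0 − 1·1 + 1·3 = 2.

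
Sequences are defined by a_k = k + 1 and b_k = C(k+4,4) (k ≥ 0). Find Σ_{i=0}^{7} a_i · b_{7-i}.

1716

This is [x^7] in the product of the two ordinary generating functions.
Σ = 1·330 + 2·210 + 3·126 + 4·70 + 5·35 + 6·15 + 7·5 + 8·1 = 1716.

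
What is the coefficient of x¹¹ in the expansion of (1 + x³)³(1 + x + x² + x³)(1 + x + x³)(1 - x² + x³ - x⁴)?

-11

(1 + x³)³ has coefficients 1,0,0,3,0,0,3,0,0,1 for degrees 0…9.
(1 + x + x² + x³) has coefficients 1,1,1,1,0,0,0,0,0,0,0,0 for degrees 0…11.
Multiplying by (1 + x + x³) gives running coefficients 1,2,2,3,2,1,1,0,0,0,0,0 for degrees 0…11.
Finally multiplying by (1 - x² + x³ - x⁴), the product of all factors after the first has coefficients 1,2,1,2,1,-2,0,-2,-2,0,-1,0 for degrees 0…11.
[x¹¹] = 1·0 + 3·(-2) + 3·(-2) + 1·1 = -11.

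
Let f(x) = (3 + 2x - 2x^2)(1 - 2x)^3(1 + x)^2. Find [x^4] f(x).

(3 + 2x - 2x^2) has coefficients 3,2,-2 for degrees 0…2.
(1 - 2x)^3 has coefficients 1,-6,12,-8,0 for degrees 0…4.
Finally multiplying by (1 + x)^2, the product of all factors after the first has coefficients 1,-4,1,10,-4 for degrees 0…4.
[x^4] = 3·(-4) + 2·10 − 2·1 = 6.

6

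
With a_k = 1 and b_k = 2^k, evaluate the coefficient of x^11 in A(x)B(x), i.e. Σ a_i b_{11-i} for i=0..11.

4095

The convolution is the x^11 coefficient of A(x)B(x).
Σ = 1·2048 + 1·1024 + 1·512 + 1·256 + 1·128 + 1·64 + 1·32 + 1·16 + 1·8 + 1·4 + 1·2 + 1·1 = 4095.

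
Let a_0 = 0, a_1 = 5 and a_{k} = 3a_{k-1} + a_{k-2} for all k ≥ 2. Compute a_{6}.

1800

The ordinary generating function has denominator 1 - 3y - y^2.
Iterating the recurrence: a_0,…,a_{6} = 0, 5, 15, 50, 165, 545, 1800.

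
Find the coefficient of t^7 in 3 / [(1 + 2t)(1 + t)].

-765

Partial fractions give a closed form: a_n = (6)·(-2)^n + (-3)·(-1)^n.
At n = 7: a_7 = -765.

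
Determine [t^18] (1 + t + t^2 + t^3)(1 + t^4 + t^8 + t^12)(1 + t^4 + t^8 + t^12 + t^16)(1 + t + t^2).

(1 + t + t^2 + t^3) has coefficients 1,1,1,1 for degrees 0…3.
(1 + t^4 + t^8 + t^12) has coefficients 1,0,0,0,1,0,0,0,1,0,0,0,1,0,0,0,0,0,0 for degrees 0…18.
Multiplying by (1 + t^4 + t^8 + t^12 + t^16) gives running coefficients 1,0,0,0,2,0,0,0,3,0,0,0,4,0,0,0,4,0,0 for degrees 0…18.
Finally multiplying by (1 + t + t^2), the product of all factors after the first has coefficients 1,1,1,0,2,2,2,0,3,3,3,0,4,4,4,0,4,4,4 for degrees 0…18.
[t^18] = 1·4 + 1·4 + 1·4 + 1·0 = 12.

12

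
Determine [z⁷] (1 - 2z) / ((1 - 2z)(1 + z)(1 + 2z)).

Partial fractions give a closed form: a_n = (-1)·(-1)^n + (2)·(-2)^n.
At n = 7: a_7 = -255.

-255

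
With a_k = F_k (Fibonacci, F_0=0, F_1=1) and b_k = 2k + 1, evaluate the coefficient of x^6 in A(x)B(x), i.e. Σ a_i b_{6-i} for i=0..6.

This is [x^6] in the product of the two ordinary generating functions.
Σ = 0·13 + 1·11 + 1·9 + 2·7 + 3·5 + 5·3 + 8·1 = 72.

72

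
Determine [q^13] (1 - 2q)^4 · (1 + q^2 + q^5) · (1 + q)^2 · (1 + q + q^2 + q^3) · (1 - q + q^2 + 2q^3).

58

(1 - 2q)^4 has coefficients 1,-8,24,-32,16 for degrees 0…4.
(1 + q^2 + q^5) has coefficients 1,0,1,0,0,1,0,0,0,0,0,0,0,0 for degrees 0…13.
Multiplying by (1 + q)^2 gives running coefficients 1,2,2,2,1,1,2,1,0,0,0,0,0,0 for degrees 0…13.
Multiplying by (1 + q + q^2 + q^3) gives running coefficients 1,3,5,7,7,6,6,5,4,3,1,0,0,0 for degrees 0…13.
Finally multiplying by (1 - q + q^2 + 2q^3), the product of all factors after the first has coefficients 1,2,3,7,11,16,21,19,17,16,12,10,7,2 for degrees 0…13.
[q^13] = 1·2 − 8·7 + 24·10 − 32·12 + 16·16 = 58.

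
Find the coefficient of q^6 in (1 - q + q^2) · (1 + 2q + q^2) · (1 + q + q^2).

(1 - q + q^2) has coefficients 1,-1,1 for degrees 0…2.
(1 + 2q + q^2) has coefficients 1,2,1,0,0,0,0 for degrees 0…6.
Finally multiplying by (1 + q + q^2), the product of all factors after the first has coefficients 1,3,4,3,1,0,0 for degrees 0…6.
[q^6] = 1·0 − 1·0 + 1·1 = 1.

1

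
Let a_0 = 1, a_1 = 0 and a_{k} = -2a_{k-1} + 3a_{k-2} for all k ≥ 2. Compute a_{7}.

The ordinary generating function has denominator 1 + 2x - 3x^2.
Iterating the recurrence: a_0,…,a_{7} = 1, 0, 3, -6, 21, -60, 183, -546.

-546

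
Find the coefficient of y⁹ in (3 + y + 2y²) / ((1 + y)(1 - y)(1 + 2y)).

-2045

Partial fractions give a closed form: a_n = (-2)·(-1)^n + (1)·1^n + (4)·(-2)^n.
At n = 9: a_9 = -2045.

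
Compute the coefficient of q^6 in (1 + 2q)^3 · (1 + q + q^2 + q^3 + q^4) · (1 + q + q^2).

73

(1 + 2q)^3 has coefficients 1,6,12,8 for degrees 0…3.
(1 + q + q^2 + q^3 + q^4) has coefficients 1,1,1,1,1,0,0 for degrees 0…6.
Finally multiplying by (1 + q + q^2), the product of all factors after the first has coefficients 1,2,3,3,3,2,1 for degrees 0…6.
[q^6] = 1·1 + 6·2 + 12·3 + 8·3 = 73.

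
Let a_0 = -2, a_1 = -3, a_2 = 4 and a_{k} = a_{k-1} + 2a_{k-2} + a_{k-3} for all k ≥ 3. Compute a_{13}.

The ordinary generating function has denominator 1 - x - 2x^2 - x^3.
Iterating the recurrence: a_0,…,a_{13} = -2, -3, 4, -4, 1, -3, -5, -10, -23, -48, -104, -223, -479, -1029.

-1029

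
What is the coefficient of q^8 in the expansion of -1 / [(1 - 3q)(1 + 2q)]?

Partial fractions give a closed form: a_n = (-3/5)·3^n + (-2/5)·(-2)^n.
At n = 8: a_8 = -4039.

-4039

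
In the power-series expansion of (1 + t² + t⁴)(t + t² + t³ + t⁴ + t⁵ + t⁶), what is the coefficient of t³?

2

(1 + t² + t⁴) has coefficients 1,0,1,0 for degrees 0…3.
(t + t² + t³ + t⁴ + t⁵ + t⁶) has coefficients 0,1,1,1 for degrees 0…3.
[t³] = 1·1 + 1·1 = 2.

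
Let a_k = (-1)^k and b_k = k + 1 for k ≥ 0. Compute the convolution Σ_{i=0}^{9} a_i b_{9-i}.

The convolution is the x^9 coefficient of A(x)B(x).
Σ = 1·10 − 1·9 + 1·8 − 1·7 + 1·6 − 1·5 + 1·4 − 1·3 + 1·2 − 1·1 = 5.

5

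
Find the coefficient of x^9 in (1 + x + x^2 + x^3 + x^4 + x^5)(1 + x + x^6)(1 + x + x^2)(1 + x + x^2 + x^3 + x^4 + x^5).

(1 + x + x^2 + x^3 + x^4 + x^5) has coefficients 1,1,1,1,1,1 for degrees 0…5.
(1 + x + x^6) has coefficients 1,1,0,0,0,0,1,0,0,0 for degrees 0…9.
Multiplying by (1 + x + x^2) gives running coefficients 1,2,2,1,0,0,1,1,1,0 for degrees 0…9.
Finally multiplying by (1 + x + x^2 + x^3 + x^4 + x^5), the product of all factors after the first has coefficients 1,3,5,6,6,6,6,5,4,3 for degrees 0…9.
[x^9] = 1·3 + 1·4 + 1·5 + 1·6 + 1·6 + 1·6 = 30.

30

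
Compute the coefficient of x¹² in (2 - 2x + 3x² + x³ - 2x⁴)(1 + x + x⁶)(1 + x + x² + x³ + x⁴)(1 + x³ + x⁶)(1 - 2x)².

(2 - 2x + 3x² + x³ - 2x⁴) has coefficients 2,-2,3,1,-2 for degrees 0…4.
(1 + x + x⁶) has coefficients 1,1,0,0,0,0,1,0,0,0,0,0,0 for degrees 0…12.
Multiplying by (1 + x + x² + x³ + x⁴) gives running coefficients 1,2,2,2,2,1,1,1,1,1,1,0,0 for degrees 0…12.
Multiplying by (1 + x³ + x⁶) gives running coefficients 1,2,2,3,4,3,4,5,4,4,4,2,2 for degrees 0…12.
Finally multiplying by (1 - 2x)², the product of all factors after the first has coefficients 1,-2,-2,3,0,-1,8,1,0,8,4,2,10 for degrees 0…12.
[x¹²] = 2·10 − 2·2 + 3·4 + 1·8 − 2·0 = 36.

36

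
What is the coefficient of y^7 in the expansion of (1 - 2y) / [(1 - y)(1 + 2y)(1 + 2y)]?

The denominator gives the recurrence a_n = −3a_(n−1) + 4a_(n−3) for n ≥ 3; the numerator fixes a_0 = 1, a_1 = -5, a_2 = 15.
Iterating: 1, -5, 15, -41, 103, -249, 583, -1337, so a_7 = -1337.

-1337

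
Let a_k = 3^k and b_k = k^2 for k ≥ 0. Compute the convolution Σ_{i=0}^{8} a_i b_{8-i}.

9796

The convolution is the t^8 coefficient of A(t)B(t).
Σ = 1·64 + 3·49 + 9·36 + 27·25 + 81·16 + 243·9 + 729·4 + 2187·1 + 6561·0 = 9796.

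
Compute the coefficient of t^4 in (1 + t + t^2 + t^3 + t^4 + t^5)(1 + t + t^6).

2

(1 + t + t^2 + t^3 + t^4 + t^5) has coefficients 1,1,1,1,1 for degrees 0…4.
(1 + t + t^6) has coefficients 1,1,0,0,0 for degrees 0…4.
[t^4] = 1·0 + 1·0 + 1·0 + 1·1 + 1·1 = 2.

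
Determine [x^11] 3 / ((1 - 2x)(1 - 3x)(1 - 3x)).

The denominator gives the recurrence a_n = 8a_(n−1) − 21a_(n−2) + 18a_(n−3) for n ≥ 3; the numerator fixes a_0 = 3, a_1 = 24, a_2 = 129.
Iterating: 3, 24, 129, 582, 2379, 9132, 33573, 119634, 416415, 1423320, 4795257, 15967806, so a_11 = 15967806.

15967806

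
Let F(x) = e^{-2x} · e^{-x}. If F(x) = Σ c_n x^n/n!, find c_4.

The EGF product rule gives c_4 = Σ_{k_1+k_2=4} C(4; k_1,k_2) · ∏ g_i(k_i), where e^{-2x} gives (-2)^k; e^{-x} gives (-1)^k.
g_1(k) for k = 0…4: 1, -2, 4, -8, 16.
g_2(k) for k = 0…4: 1, -1, 1, -1, 1.
c_4 = Σ_k C(4,k)·g_1(k)·g_2(4−k) = 1·1·1 + 4·(-2)·(-1) + 6·4·1 + 4·(-8)·(-1) + 1·16·1 = 1 + 8 + 24 + 32 + 16 = 81.

81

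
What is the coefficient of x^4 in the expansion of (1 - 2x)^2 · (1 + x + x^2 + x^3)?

(1 - 2x)^2 has coefficients 1,-4,4 for degrees 0…2.
(1 + x + x^2 + x^3) has coefficients 1,1,1,1,0 for degrees 0…4.
[x^4] = 1·0 − 4·1 + 4·1 = 0.

0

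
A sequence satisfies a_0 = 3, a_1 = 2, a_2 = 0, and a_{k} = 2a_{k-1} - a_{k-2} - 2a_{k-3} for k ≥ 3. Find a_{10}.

420

The ordinary generating function has denominator 1 - 2q + q^2 + 2q^3.
Iterating the recurrence: a_0,…,a_{10} = 3, 2, 0, -8, -20, -32, -28, 16, 124, 288, 420.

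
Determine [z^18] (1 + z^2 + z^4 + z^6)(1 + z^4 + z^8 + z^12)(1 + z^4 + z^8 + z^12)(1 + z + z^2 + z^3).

14

(1 + z^2 + z^4 + z^6) has coefficients 1,0,1,0,1,0,1 for degrees 0…6.
(1 + z^4 + z^8 + z^12) has coefficients 1,0,0,0,1,0,0,0,1,0,0,0,1,0,0,0,0,0,0 for degrees 0…18.
Multiplying by (1 + z^4 + z^8 + z^12) gives running coefficients 1,0,0,0,2,0,0,0,3,0,0,0,4,0,0,0,3,0,0 for degrees 0…18.
Finally multiplying by (1 + z + z^2 + z^3), the product of all factors after the first has coefficients 1,1,1,1,2,2,2,2,3,3,3,3,4,4,4,4,3,3,3 for degrees 0…18.
[z^18] = 1·3 + 1·3 + 1·4 + 1·4 = 14.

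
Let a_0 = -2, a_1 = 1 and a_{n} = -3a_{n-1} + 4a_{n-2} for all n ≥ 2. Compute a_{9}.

The ordinary generating function has denominator 1 + 3z - 4z^2.
Iterating the recurrence: a_0,…,a_{9} = -2, 1, -11, 37, -155, 613, -2459, 9829, -39323, 157285.

157285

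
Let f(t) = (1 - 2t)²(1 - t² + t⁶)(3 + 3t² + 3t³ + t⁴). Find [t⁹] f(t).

(1 - 2t)² has coefficients 1,-4,4 for degrees 0…2.
(1 - t² + t⁶) has coefficients 1,0,-1,0,0,0,1,0,0,0 for degrees 0…9.
Finally multiplying by (3 + 3t² + 3t³ + t⁴), the product of all factors after the first has coefficients 3,0,0,3,-2,-3,2,0,3,3 for degrees 0…9.
[t⁹] = 1·3 − 4·3 + 4·0 = -9.

-9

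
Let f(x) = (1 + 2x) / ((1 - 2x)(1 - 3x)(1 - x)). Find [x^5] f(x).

Partial fractions give a closed form: a_n = (-8)·2^n + (15/2)·3^n + (3/2)·1^n.
At n = 5: a_5 = 1568.

1568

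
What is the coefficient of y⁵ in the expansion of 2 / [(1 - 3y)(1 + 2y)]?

266

The denominator gives the recurrence a_n = a_(n−1) + 6a_(n−2) for n ≥ 2; the numerator fixes a_0 = 2, a_1 = 2.
Iterating: 2, 2, 14, 26, 110, 266, so a_5 = 266.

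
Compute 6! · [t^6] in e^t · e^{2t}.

729

The EGF product rule gives c_6 = Σ_{k_1+k_2=6} C(6; k_1,k_2) · ∏ g_i(k_i), where e^t gives (1)^k; e^{2t} gives (2)^k.
g_1(k) for k = 0…6: 1, 1, 1, 1, 1, 1, 1.
g_2(k) for k = 0…6: 1, 2, 4, 8, 16, 32, 64.
c_6 = Σ_k C(6,k)·g_1(k)·g_2(6−k) = 1·1·64 + 6·1·32 + 15·1·16 + 20·1·8 + 15·1·4 + 6·1·2 + 1·1·1 = 64 + 192 + 240 + 160 + 60 + 12 + 1 = 729.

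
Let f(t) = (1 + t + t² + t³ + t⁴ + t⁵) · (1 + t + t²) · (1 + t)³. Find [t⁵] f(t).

24

(1 + t + t² + t³ + t⁴ + t⁵) has coefficients 1,1,1,1,1,1 for degrees 0…5.
(1 + t + t²) has coefficients 1,1,1,0,0,0 for degrees 0…5.
Finally multiplying by (1 + t)³, the product of all factors after the first has coefficients 1,4,7,7,4,1 for degrees 0…5.
[t⁵] = 1·1 + 1·4 + 1·7 + 1·7 + 1·4 + 1·1 = 24.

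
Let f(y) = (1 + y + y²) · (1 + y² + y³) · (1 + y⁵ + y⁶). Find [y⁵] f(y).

2

(1 + y + y²) has coefficients 1,1,1 for degrees 0…2.
(1 + y² + y³) has coefficients 1,0,1,1,0,0 for degrees 0…5.
Finally multiplying by (1 + y⁵ + y⁶), the product of all factors after the first has coefficients 1,0,1,1,0,1 for degrees 0…5.
[y⁵] = 1·1 + 1·0 + 1·1 = 2.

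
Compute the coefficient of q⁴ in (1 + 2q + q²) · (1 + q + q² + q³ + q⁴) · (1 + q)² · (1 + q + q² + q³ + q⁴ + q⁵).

48

(1 + 2q + q²) has coefficients 1,2,1 for degrees 0…2.
(1 + q + q² + q³ + q⁴) has coefficients 1,1,1,1,1 for degrees 0…4.
Multiplying by (1 + q)² gives running coefficients 1,3,4,4,4 for degrees 0…4.
Finally multiplying by (1 + q + q² + q³ + q⁴ + q⁵), the product of all factors after the first has coefficients 1,4,8,12,16 for degrees 0…4.
[q⁴] = 1·16 + 2·12 + 1·8 = 48.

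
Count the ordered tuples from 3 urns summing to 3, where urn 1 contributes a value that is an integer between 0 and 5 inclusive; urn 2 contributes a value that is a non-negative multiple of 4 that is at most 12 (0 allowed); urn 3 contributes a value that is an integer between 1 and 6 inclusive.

The generating function for the choices is (1 + q + q² + q³ + q⁴ + q⁵)·(1 + q⁴ + q⁸ + q¹²)·(q + q² + q³ + q⁴ + q⁵ + q⁶); the count is [q³].
(1 + q + q² + q³ + q⁴ + q⁵) has coefficients 1,1,1,1 for degrees 0…3.
(1 + q⁴ + q⁸ + q¹²) has coefficients 1,0,0,0 for degrees 0…3.
Finally multiplying by (q + q² + q³ + q⁴ + q⁵ + q⁶), the product of all factors after the first has coefficients 0,1,1,1 for degrees 0…3.
[q³] = 1·1 + 1·1 + 1·1 + 1·0 = 3.

3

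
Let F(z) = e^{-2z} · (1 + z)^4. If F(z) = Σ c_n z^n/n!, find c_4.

8

The EGF product rule gives c_4 = Σ_{k_1+k_2=4} C(4; k_1,k_2) · ∏ g_i(k_i), where e^{-2z} gives (-2)^k; (1+z)^4 gives the falling factorial (4)_k.
g_1(k) for k = 0…4: 1, -2, 4, -8, 16.
g_2(k) for k = 0…4: 1, 4, 12, 24, 24.
c_4 = Σ_k C(4,k)·g_1(k)·g_2(4−k) = 1·1·24 + 4·(-2)·24 + 6·4·12 + 4·(-8)·4 + 1·16·1 = 24 − 192 + 288 − 128 + 16 = 8.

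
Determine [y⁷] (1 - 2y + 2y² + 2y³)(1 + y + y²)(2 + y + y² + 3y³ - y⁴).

(1 - 2y + 2y² + 2y³) has coefficients 1,-2,2,2 for degrees 0…3.
(1 + y + y²) has coefficients 1,1,1,0,0,0,0,0 for degrees 0…7.
Finally multiplying by (2 + y + y² + 3y³ - y⁴), the product of all factors after the first has coefficients 2,3,4,5,3,2,-1,0 for degrees 0…7.
[y⁷] = 1·0 − 2·(-1) + 2·2 + 2·3 = 12.

12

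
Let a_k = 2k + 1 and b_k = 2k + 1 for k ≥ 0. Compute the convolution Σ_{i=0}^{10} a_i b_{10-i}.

891

The convolution is the x^10 coefficient of A(x)B(x).
Σ = 1·21 + 3·19 + 5·17 + 7·15 + 9·13 + 11·11 + 13·9 + 15·7 + 17·5 + 19·3 + 21·1 = 891.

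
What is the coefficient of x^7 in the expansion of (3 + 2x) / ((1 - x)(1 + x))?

Partial fractions give a closed form: a_n = (5/2)·1^n + (1/2)·(-1)^n.
At n = 7: a_7 = 2.

2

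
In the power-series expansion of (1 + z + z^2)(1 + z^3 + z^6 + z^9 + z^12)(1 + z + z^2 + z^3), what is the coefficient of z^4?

4

(1 + z + z^2) has coefficients 1,1,1 for degrees 0…2.
(1 + z^3 + z^6 + z^9 + z^12) has coefficients 1,0,0,1,0 for degrees 0…4.
Finally multiplying by (1 + z + z^2 + z^3), the product of all factors after the first has coefficients 1,1,1,2,1 for degrees 0…4.
[z^4] = 1·1 + 1·2 + 1·1 = 4.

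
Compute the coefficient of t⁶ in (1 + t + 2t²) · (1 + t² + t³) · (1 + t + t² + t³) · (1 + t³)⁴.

(1 + t + 2t²) has coefficients 1,1,2 for degrees 0…2.
(1 + t² + t³) has coefficients 1,0,1,1,0,0,0 for degrees 0…6.
Multiplying by (1 + t + t² + t³) gives running coefficients 1,1,2,3,2,2,1 for degrees 0…6.
Finally multiplying by (1 + t³)⁴, the product of all factors after the first has coefficients 1,1,2,7,6,10,19 for degrees 0…6.
[t⁶] = 1·19 + 1·10 + 2·6 = 41.

41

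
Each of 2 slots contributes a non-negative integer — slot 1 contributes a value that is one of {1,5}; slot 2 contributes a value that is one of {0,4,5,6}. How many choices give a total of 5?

The generating function for the choices is (q + q⁵)·(1 + q⁴ + q⁵ + q⁶); the count is [q⁵].
(q + q⁵) has coefficients 0,1,0,0,0,1 for degrees 0…5.
(1 + q⁴ + q⁵ + q⁶) has coefficients 1,0,0,0,1,1 for degrees 0…5.
[q⁵] = 1·1 + 1·1 = 2.

2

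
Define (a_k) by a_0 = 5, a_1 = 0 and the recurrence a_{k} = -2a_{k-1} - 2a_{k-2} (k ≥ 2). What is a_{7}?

The ordinary generating function has denominator 1 + 2z + 2z^2.
Iterating the recurrence: a_0,…,a_{7} = 5, 0, -10, 20, -20, 0, 40, -80.

-80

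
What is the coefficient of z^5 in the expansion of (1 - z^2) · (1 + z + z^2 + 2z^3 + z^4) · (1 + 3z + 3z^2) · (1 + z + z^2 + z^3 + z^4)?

18

(1 - z^2) has coefficients 1,0,-1 for degrees 0…2.
(1 + z + z^2 + 2z^3 + z^4) has coefficients 1,1,1,2,1,0 for degrees 0…5.
Multiplying by (1 + 3z + 3z^2) gives running coefficients 1,4,7,8,10,9 for degrees 0…5.
Finally multiplying by (1 + z + z^2 + z^3 + z^4), the product of all factors after the first has coefficients 1,5,12,20,30,38 for degrees 0…5.
[z^5] = 1·38 − 1·20 = 18.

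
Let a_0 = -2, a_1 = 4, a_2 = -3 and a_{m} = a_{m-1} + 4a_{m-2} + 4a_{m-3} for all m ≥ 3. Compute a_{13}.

104737

The ordinary generating function has denominator 1 - q - 4q^2 - 4q^3.
Iterating the recurrence: a_0,…,a_{13} = -2, 4, -3, 5, 9, 17, 73, 177, 537, 1537, 4393, 12689, 36409, 104737.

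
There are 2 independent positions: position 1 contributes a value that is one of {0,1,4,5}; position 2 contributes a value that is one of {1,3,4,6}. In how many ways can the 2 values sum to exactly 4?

2

The generating function for the choices is (1 + z + z⁴ + z⁵)·(z + z³ + z⁴ + z⁶); the count is [z⁴].
(1 + z + z⁴ + z⁵) has coefficients 1,1,0,0,1 for degrees 0…4.
(z + z³ + z⁴ + z⁶) has coefficients 0,1,0,1,1 for degrees 0…4.
[z⁴] = 1·1 + 1·1 + 1·0 = 2.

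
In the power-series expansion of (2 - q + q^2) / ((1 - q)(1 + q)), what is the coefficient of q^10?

The denominator gives the recurrence a_n = a_(n−2) for n ≥ 3; the numerator fixes a_0 = 2, a_1 = -1, a_2 = 3.
Iterating: 2, -1, 3, -1, 3, -1, 3, -1, 3, -1, 3, so a_10 = 3.

3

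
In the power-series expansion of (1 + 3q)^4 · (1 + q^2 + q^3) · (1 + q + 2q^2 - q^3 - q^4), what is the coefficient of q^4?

(1 + 3q)^4 has coefficients 1,12,54,108,81 for degrees 0…4.
(1 + q^2 + q^3) has coefficients 1,0,1,1,0 for degrees 0…4.
Finally multiplying by (1 + q + 2q^2 - q^3 - q^4), the product of all factors after the first has coefficients 1,1,3,1,2 for degrees 0…4.
[q^4] = 1·2 + 12·1 + 54·3 + 108·1 + 81·1 = 365.

365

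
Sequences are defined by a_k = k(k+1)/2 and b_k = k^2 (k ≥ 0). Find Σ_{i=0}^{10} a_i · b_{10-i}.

The convolution is the t^10 coefficient of A(t)B(t).
Σ = 0·100 + 1·81 + 3·64 + 6·49 + 10·36 + 15·25 + 21·16 + 28·9 + 36·4 + 45·1 + 55·0 = 2079.

2079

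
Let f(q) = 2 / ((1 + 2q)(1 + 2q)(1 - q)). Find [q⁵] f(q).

-270

The denominator gives the recurrence a_n = −3a_(n−1) + 4a_(n−3) for n ≥ 3; the numerator fixes a_0 = 2, a_1 = -6, a_2 = 18.
Iterating: 2, -6, 18, -46, 114, -270, so a_5 = -270.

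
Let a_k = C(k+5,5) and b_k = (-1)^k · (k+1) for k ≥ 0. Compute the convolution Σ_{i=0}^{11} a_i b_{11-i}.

This is [x^11] in the product of the two ordinary generating functions.
Σ = 1·(-12) + 6·11 + 21·(-10) + 56·9 + 126·(-8) + 252·7 + 462·(-6) + 792·5 + 1287·(-4) + 2002·3 + 3003·(-2) + 4368·1 = 1512.

1512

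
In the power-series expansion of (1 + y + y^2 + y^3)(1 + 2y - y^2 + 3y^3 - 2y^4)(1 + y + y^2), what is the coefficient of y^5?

(1 + y + y^2 + y^3) has coefficients 1,1,1,1 for degrees 0…3.
(1 + 2y - y^2 + 3y^3 - 2y^4) has coefficients 1,2,-1,3,-2,0 for degrees 0…5.
Finally multiplying by (1 + y + y^2), the product of all factors after the first has coefficients 1,3,2,4,0,1 for degrees 0…5.
[y^5] = 1·1 + 1·0 + 1·4 + 1·2 = 7.

7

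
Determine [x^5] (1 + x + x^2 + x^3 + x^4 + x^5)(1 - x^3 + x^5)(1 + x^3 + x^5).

3

(1 + x + x^2 + x^3 + x^4 + x^5) has coefficients 1,1,1,1,1,1 for degrees 0…5.
(1 - x^3 + x^5) has coefficients 1,0,0,-1,0,1 for degrees 0…5.
Finally multiplying by (1 + x^3 + x^5), the product of all factors after the first has coefficients 1,0,0,0,0,2 for degrees 0…5.
[x^5] = 1·2 + 1·0 + 1·0 + 1·0 + 1·0 + 1·1 = 3.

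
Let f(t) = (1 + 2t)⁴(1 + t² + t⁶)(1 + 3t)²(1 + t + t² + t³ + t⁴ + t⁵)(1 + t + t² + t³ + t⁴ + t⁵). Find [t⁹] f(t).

12040

(1 + 2t)⁴ has coefficients 1,8,24,32,16 for degrees 0…4.
(1 + t² + t⁶) has coefficients 1,0,1,0,0,0,1,0,0,0 for degrees 0…9.
Multiplying by (1 + 3t)² gives running coefficients 1,6,10,6,9,0,1,6,9,0 for degrees 0…9.
Multiplying by (1 + t + t² + t³ + t⁴ + t⁵) gives running coefficients 1,7,17,23,32,32,32,32,31,25 for degrees 0…9.
Finally multiplying by (1 + t + t² + t³ + t⁴ + t⁵), the product of all factors after the first has coefficients 1,8,25,48,80,112,143,168,182,184 for degrees 0…9.
[t⁹] = 1·184 + 8·182 + 24·168 + 32·143 + 16·112 = 12040.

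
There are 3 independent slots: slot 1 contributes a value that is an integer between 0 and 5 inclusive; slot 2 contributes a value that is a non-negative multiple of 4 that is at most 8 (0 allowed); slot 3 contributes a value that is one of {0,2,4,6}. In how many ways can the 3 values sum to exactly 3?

The generating function for the choices is (1 + t + t^2 + t^3 + t^4 + t^5)·(1 + t^4 + t^8)·(1 + t^2 + t^4 + t^6); the count is [t^3].
(1 + t + t^2 + t^3 + t^4 + t^5) has coefficients 1,1,1,1 for degrees 0…3.
(1 + t^4 + t^8) has coefficients 1,0,0,0 for degrees 0…3.
Finally multiplying by (1 + t^2 + t^4 + t^6), the product of all factors after the first has coefficients 1,0,1,0 for degrees 0…3.
[t^3] = 1·0 + 1·1 + 1·0 + 1·1 = 2.

2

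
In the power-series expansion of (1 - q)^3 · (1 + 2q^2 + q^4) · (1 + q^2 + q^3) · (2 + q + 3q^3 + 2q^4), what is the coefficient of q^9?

(1 - q)^3 has coefficients 1,-3,3,-1 for degrees 0…3.
(1 + 2q^2 + q^4) has coefficients 1,0,2,0,1,0,0,0,0,0 for degrees 0…9.
Multiplying by (1 + q^2 + q^3) gives running coefficients 1,0,3,1,3,2,1,1,0,0 for degrees 0…9.
Finally multiplying by (2 + q + 3q^3 + 2q^4), the product of all factors after the first has coefficients 2,1,6,8,9,16,13,14,13,7 for degrees 0…9.
[q^9] = 1·7 − 3·13 + 3·14 − 1·13 = -3.

-3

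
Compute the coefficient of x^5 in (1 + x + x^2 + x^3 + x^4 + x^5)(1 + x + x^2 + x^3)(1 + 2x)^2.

36

(1 + x + x^2 + x^3 + x^4 + x^5) has coefficients 1,1,1,1,1,1 for degrees 0…5.
(1 + x + x^2 + x^3) has coefficients 1,1,1,1,0,0 for degrees 0…5.
Finally multiplying by (1 + 2x)^2, the product of all factors after the first has coefficients 1,5,9,9,8,4 for degrees 0…5.
[x^5] = 1·4 + 1·8 + 1·9 + 1·9 + 1·5 + 1·1 = 36.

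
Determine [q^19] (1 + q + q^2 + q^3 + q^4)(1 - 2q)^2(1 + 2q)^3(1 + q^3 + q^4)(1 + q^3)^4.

(1 + q + q^2 + q^3 + q^4) has coefficients 1,1,1,1,1 for degrees 0…4.
(1 - 2q)^2 has coefficients 1,-4,4,0,0,0,0,0,0,0,0,0,0,0,0,0,0,0,0,0 for degrees 0…19.
Multiplying by (1 + 2q)^3 gives running coefficients 1,2,-8,-16,16,32,0,0,0,0,0,0,0,0,0,0,0,0,0,0 for degrees 0…19.
Multiplying by (1 + q^3 + q^4) gives running coefficients 1,2,-8,-15,19,26,-24,0,48,32,0,0,0,0,0,0,0,0,0,0 for degrees 0…19.
Finally multiplying by (1 + q^3)^4, the product of all factors after the first has coefficients 1,2,-8,-11,27,-6,-78,88,104,-150,122,316,-75,78,384,81,19,218,104,0 for degrees 0…19.
[q^19] = 1·0 + 1·104 + 1·218 + 1·19 + 1·81 = 422.

422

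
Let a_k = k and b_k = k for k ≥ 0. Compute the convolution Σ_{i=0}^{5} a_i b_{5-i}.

20

The convolution is the x^5 coefficient of A(x)B(x).
Σ = 0·5 + 1·4 + 2·3 + 3·2 + 4·1 + 5·0 = 20.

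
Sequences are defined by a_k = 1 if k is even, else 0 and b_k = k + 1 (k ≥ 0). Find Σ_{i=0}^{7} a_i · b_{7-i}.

20

This is [x^7] in the product of the two ordinary generating functions.
Σ = 1·8 + 0·7 + 1·6 + 0·5 + 1·4 + 0·3 + 1·2 + 0·1 = 20.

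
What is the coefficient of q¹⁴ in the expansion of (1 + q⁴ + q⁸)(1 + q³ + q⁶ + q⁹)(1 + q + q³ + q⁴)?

4

(1 + q⁴ + q⁸) has coefficients 1,0,0,0,1,0,0,0,1 for degrees 0…8.
(1 + q³ + q⁶ + q⁹) has coefficients 1,0,0,1,0,0,1,0,0,1,0,0,0,0,0 for degrees 0…14.
Finally multiplying by (1 + q + q³ + q⁴), the product of all factors after the first has coefficients 1,1,0,2,2,0,2,2,0,2,2,0,1,1,0 for degrees 0…14.
[q¹⁴] = 1·0 + 1·2 + 1·2 = 4.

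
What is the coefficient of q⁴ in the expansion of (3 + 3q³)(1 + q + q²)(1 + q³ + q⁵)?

6

(3 + 3q³) has coefficients 3,0,0,3 for degrees 0…3.
(1 + q + q²) has coefficients 1,1,1,0,0 for degrees 0…4.
Finally multiplying by (1 + q³ + q⁵), the product of all factors after the first has coefficients 1,1,1,1,1 for degrees 0…4.
[q⁴] = 3·1 + 3·1 = 6.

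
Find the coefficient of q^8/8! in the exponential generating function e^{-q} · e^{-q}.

The EGF product rule gives c_8 = Σ_{k_1+k_2=8} C(8; k_1,k_2) · ∏ g_i(k_i), where e^{-q} gives (-1)^k; e^{-q} gives (-1)^k.
g_1(k) for k = 0…8: 1, -1, 1, -1, 1, -1, 1, -1, 1.
g_2(k) for k = 0…8: 1, -1, 1, -1, 1, -1, 1, -1, 1.
c_8 = Σ_k C(8,k)·g_1(k)·g_2(8−k) = 1·1·1 + 8·(-1)·(-1) + 28·1·1 + 56·(-1)·(-1) + 70·1·1 + 56·(-1)·(-1) + 28·1·1 + 8·(-1)·(-1) + 1·1·1 = 1 + 8 + 28 + 56 + 70 + 56 + 28 + 8 + 1 = 256.

256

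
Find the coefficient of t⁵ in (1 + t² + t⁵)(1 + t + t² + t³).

2

(1 + t² + t⁵) has coefficients 1,0,1,0,0,1 for degrees 0…5.
(1 + t + t² + t³) has coefficients 1,1,1,1,0,0 for degrees 0…5.
[t⁵] = 1·0 + 1·1 + 1·1 = 2.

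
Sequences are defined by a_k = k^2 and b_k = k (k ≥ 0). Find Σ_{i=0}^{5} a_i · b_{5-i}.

50

This is [x^5] in the product of the two ordinary generating functions.
Σ = 0·5 + 1·4 + 4·3 + 9·2 + 16·1 + 25·0 = 50.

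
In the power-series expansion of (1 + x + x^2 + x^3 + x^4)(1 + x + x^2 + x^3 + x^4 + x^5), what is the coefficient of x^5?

5

(1 + x + x^2 + x^3 + x^4) has coefficients 1,1,1,1,1 for degrees 0…4.
(1 + x + x^2 + x^3 + x^4 + x^5) has coefficients 1,1,1,1,1,1 for degrees 0…5.
[x^5] = 1·1 + 1·1 + 1·1 + 1·1 + 1·1 = 5.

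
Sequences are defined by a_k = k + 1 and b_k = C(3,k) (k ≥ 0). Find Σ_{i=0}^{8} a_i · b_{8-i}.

Write out a_i and b_{8-i} for i = 0,…,8 and sum the products.
Σ = 1·0 + 2·0 + 3·0 + 4·0 + 5·0 + 6·1 + 7·3 + 8·3 + 9·1 = 60.

60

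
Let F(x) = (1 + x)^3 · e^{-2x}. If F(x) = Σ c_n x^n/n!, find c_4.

The EGF product rule gives c_4 = Σ_{k_1+k_2=4} C(4; k_1,k_2) · ∏ g_i(k_i), where (1+x)^3 gives the falling factorial (3)_k; e^{-2x} gives (-2)^k.
g_1(k) for k = 0…4: 1, 3, 6, 6, 0.
g_2(k) for k = 0…4: 1, -2, 4, -8, 16.
c_4 = Σ_k C(4,k)·g_1(k)·g_2(4−k) = 1·1·16 + 4·3·(-8) + 6·6·4 + 4·6·(-2) = 16 − 96 + 144 − 48 = 16.

16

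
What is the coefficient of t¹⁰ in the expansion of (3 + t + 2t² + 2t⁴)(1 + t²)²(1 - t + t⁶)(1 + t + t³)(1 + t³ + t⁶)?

13

(3 + t + 2t² + 2t⁴) has coefficients 3,1,2,0,2 for degrees 0…4.
(1 + t²)² has coefficients 1,0,2,0,1,0,0,0,0,0,0 for degrees 0…10.
Multiplying by (1 - t + t⁶) gives running coefficients 1,-1,2,-2,1,-1,1,0,2,0,1 for degrees 0…10.
Multiplying by (1 + t + t³) gives running coefficients 1,0,1,1,-2,2,-2,2,1,3,1 for degrees 0…10.
Finally multiplying by (1 + t³ + t⁶), the product of all factors after the first has coefficients 1,0,1,2,-2,3,0,0,4,2,1 for degrees 0…10.
[t¹⁰] = 3·1 + 1·2 + 2·4 + 2·0 = 13.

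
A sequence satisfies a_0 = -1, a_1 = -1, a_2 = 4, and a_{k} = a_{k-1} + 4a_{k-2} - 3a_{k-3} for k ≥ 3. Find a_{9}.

650

The ordinary generating function has denominator 1 - y - 4y^2 + 3y^3.
Iterating the recurrence: a_0,…,a_{9} = -1, -1, 4, 3, 22, 22, 101, 123, 461, 650.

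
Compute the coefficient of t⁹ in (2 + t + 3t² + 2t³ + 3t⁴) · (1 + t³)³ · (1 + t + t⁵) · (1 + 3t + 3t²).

191

(2 + t + 3t² + 2t³ + 3t⁴) has coefficients 2,1,3,2,3 for degrees 0…4.
(1 + t³)³ has coefficients 1,0,0,3,0,0,3,0,0,1 for degrees 0…9.
Multiplying by (1 + t + t⁵) gives running coefficients 1,1,0,3,3,1,3,3,3,1 for degrees 0…9.
Finally multiplying by (1 + 3t + 3t²), the product of all factors after the first has coefficients 1,4,6,6,12,19,15,15,21,19 for degrees 0…9.
[t⁹] = 2·19 + 1·21 + 3·15 + 2·15 + 3·19 = 191.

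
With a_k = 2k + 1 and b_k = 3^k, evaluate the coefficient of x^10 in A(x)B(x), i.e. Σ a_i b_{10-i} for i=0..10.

177135

Write out a_i and b_{10-i} for i = 0,…,10 and sum the products.
Σ = 1·59049 + 3·19683 + 5·6561 + 7·2187 + 9·729 + 11·243 + 13·81 + 15·27 + 17·9 + 19·3 + 21·1 = 177135.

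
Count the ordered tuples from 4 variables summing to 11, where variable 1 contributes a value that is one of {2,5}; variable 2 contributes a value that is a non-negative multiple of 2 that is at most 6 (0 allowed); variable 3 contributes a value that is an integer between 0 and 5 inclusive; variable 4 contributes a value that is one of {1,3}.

The generating function for the choices is (t² + t⁵)·(1 + t² + t⁴ + t⁶)·(1 + t + t² + t³ + t⁴ + t⁵)·(t + t³); the count is [t¹¹].
(t² + t⁵) has coefficients 0,0,1,0,0,1 for degrees 0…5.
(1 + t² + t⁴ + t⁶) has coefficients 1,0,1,0,1,0,1,0,0,0,0,0 for degrees 0…11.
Multiplying by (1 + t + t² + t³ + t⁴ + t⁵) gives running coefficients 1,1,2,2,3,3,3,3,2,2,1,1 for degrees 0…11.
Finally multiplying by (t + t³), the product of all factors after the first has coefficients 0,1,1,3,3,5,5,6,6,5,5,3 for degrees 0…11.
[t¹¹] = 1·5 + 1·5 = 10.

10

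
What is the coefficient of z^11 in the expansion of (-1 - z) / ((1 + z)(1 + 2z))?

Partial fractions give a closed form: a_n = (-1)·(-2)^n.
At n = 11: a_11 = 2048.

2048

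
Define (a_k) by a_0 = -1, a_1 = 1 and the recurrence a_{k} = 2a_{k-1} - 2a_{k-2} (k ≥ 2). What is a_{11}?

The ordinary generating function has denominator 1 - 2x + 2x^2.
Iterating the recurrence: a_0,…,a_{11} = -1, 1, 4, 6, 4, -4, -16, -24, -16, 16, 64, 96.

96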